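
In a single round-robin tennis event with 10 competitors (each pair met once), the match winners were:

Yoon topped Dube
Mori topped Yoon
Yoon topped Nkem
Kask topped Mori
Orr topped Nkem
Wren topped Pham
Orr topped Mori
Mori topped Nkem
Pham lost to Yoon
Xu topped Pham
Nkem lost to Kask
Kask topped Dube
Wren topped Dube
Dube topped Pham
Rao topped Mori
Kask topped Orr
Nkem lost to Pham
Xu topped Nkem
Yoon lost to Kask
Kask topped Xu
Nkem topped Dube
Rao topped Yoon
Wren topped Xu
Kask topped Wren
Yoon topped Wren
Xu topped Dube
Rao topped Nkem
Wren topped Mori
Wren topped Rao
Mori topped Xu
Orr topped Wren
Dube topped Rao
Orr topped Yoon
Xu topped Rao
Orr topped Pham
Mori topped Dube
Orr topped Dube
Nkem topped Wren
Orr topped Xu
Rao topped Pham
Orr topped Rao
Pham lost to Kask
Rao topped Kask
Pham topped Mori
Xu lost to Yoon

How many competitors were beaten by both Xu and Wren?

3

Xu beat: Pham, Nkem, Dube, Rao.
Wren beat: Mori, Pham, Xu, Dube, Rao.
Both beat: Pham, Dube, Rao — 3.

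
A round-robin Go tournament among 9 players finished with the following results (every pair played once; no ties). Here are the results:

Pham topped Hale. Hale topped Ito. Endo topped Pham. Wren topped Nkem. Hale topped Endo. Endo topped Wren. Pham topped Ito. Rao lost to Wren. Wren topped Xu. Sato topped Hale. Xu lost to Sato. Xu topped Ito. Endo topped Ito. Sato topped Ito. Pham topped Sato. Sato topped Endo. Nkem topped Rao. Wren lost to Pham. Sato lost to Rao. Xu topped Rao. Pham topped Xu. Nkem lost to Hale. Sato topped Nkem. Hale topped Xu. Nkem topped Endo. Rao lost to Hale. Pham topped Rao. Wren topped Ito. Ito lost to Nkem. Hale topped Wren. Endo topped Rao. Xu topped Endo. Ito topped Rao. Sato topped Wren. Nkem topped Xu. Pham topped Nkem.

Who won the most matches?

Pham

Win totals: Nkem 4, Hale 6, Wren 4, Pham 7, Endo 4, Xu 3, Rao 1, Ito 1, Sato 6.
Pham leads with 7 wins (next highest: 6).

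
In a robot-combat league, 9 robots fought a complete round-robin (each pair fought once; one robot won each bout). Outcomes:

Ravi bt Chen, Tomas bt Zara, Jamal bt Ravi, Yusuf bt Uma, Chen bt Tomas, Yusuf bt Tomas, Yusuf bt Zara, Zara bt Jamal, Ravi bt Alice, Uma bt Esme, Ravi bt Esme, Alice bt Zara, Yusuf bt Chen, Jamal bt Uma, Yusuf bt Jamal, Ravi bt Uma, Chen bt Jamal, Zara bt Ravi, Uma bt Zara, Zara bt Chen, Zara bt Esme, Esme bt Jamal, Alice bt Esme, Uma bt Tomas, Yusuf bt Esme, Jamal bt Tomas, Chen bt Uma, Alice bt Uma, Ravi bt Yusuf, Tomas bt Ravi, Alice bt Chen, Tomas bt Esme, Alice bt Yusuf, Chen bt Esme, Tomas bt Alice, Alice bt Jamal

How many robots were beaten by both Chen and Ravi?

2

Chen beat: Esme, Jamal, Tomas, Uma.
Ravi beat: Esme, Yusuf, Chen, Uma, Alice.
Both beat: Esme, Uma — 2.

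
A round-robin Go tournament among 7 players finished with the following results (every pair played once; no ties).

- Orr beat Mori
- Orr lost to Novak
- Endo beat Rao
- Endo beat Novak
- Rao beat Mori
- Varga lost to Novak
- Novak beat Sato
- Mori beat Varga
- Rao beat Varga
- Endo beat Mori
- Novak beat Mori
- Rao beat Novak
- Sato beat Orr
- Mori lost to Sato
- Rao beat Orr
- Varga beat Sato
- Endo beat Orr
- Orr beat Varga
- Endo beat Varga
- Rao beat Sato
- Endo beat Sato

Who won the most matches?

Win totals: Sato 2, Varga 1, Mori 1, Novak 4, Orr 2, Endo 6, Rao 5.
Endo leads with 6 wins (next highest: 5).

Endo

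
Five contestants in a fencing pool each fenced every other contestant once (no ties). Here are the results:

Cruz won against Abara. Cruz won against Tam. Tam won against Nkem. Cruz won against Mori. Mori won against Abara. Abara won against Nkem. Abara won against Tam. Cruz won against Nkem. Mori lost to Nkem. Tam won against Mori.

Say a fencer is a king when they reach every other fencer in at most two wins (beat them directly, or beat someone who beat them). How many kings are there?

Mori cannot reach Cruz in two steps.
Nkem cannot reach Tam, Cruz in two steps.
Abara cannot reach Cruz in two steps.
Tam cannot reach Cruz in two steps.
Cruz reaches everyone (king).
Kings: Cruz — 1.

1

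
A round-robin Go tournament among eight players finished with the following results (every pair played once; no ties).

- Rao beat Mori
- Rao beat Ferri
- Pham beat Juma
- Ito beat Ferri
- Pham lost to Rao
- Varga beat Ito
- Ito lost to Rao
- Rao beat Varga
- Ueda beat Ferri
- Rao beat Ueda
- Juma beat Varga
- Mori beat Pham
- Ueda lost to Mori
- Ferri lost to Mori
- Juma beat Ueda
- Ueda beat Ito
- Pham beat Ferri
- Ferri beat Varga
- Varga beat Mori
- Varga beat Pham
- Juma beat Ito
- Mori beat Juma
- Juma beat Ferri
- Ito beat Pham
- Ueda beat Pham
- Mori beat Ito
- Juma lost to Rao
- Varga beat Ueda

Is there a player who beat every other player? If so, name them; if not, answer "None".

Rao

Rao has 7 wins out of 7 opponents — a perfect record.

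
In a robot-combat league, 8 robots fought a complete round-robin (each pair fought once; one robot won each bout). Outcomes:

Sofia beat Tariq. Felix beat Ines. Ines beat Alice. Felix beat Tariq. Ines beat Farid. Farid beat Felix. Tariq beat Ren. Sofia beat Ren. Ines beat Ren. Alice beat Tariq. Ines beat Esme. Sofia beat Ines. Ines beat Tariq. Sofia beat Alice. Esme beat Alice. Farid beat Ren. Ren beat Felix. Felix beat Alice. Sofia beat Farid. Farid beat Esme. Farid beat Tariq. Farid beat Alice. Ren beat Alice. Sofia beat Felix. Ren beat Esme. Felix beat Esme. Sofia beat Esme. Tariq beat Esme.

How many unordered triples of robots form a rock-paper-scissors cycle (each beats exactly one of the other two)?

Win totals: Tariq 2, Felix 4, Ren 3, Esme 1, Alice 1, Farid 5, Ines 5, Sofia 7.
A robot with w wins dominates both others in C(w,2) triples; summing gives 1 + 6 + 3 + 0 + 0 + 10 + 10 + 21 = 51 transitive triples.
Total triples C(8,3) = 56, so cyclic triples = 56 − 51 = 5.

5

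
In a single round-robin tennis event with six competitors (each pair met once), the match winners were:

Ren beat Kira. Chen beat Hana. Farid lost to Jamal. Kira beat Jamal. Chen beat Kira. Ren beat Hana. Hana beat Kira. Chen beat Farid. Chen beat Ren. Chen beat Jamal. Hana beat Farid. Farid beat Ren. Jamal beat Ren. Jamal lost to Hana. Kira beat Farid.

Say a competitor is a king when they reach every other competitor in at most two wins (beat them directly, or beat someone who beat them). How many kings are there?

1

Jamal cannot reach Chen in two steps.
Ren cannot reach Chen in two steps.
Farid cannot reach Jamal, Chen in two steps.
Kira cannot reach Chen, Hana in two steps.
Chen reaches everyone (king).
Hana cannot reach Chen in two steps.
Kings: Chen — 1.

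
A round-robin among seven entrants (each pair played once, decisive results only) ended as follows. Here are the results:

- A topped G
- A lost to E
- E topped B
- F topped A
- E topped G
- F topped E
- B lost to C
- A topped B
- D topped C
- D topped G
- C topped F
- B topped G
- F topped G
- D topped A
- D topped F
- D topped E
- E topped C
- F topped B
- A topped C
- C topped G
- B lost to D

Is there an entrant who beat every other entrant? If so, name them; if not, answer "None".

D has 6 wins out of 6 opponents — a perfect record.

D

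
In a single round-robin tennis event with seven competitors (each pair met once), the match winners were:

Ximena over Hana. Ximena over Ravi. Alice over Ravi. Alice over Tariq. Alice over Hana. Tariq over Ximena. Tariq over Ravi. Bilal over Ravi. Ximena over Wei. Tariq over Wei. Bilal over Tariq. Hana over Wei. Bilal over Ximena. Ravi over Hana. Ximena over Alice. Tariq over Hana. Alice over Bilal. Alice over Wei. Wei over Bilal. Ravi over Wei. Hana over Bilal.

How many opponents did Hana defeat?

2

Hana's results: beat Wei, Bilal; lost to Alice, Ravi, Tariq, Ximena.
That is 2 wins.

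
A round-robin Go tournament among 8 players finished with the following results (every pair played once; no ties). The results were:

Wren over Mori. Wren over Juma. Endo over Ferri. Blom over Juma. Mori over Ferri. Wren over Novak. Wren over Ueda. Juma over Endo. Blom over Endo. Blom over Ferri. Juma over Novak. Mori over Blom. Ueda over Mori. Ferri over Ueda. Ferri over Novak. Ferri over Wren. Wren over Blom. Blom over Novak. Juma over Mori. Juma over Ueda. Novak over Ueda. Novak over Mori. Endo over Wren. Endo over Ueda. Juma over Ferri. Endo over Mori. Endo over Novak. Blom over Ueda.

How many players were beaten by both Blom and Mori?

Blom beat: Novak, Juma, Ueda, Endo, Ferri.
Mori beat: Blom, Ferri.
Both beat: Ferri — 1.

1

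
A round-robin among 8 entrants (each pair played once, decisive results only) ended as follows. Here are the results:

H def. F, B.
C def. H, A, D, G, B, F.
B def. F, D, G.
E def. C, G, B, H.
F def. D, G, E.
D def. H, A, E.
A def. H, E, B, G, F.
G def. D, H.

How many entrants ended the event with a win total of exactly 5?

1

Win totals: A 5, B 3, C 6, D 3, E 4, F 3, G 2, H 2.
Exactly 5: A — 1 entrant.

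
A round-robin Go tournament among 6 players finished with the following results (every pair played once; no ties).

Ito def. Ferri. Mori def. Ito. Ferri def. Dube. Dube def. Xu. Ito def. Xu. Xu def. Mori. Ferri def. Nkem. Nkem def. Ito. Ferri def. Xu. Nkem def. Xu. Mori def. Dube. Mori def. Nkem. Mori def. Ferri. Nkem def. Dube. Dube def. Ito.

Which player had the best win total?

Mori

Win totals: Nkem 3, Dube 2, Xu 1, Mori 4, Ferri 3, Ito 2.
Mori leads with 4 wins (next highest: 3).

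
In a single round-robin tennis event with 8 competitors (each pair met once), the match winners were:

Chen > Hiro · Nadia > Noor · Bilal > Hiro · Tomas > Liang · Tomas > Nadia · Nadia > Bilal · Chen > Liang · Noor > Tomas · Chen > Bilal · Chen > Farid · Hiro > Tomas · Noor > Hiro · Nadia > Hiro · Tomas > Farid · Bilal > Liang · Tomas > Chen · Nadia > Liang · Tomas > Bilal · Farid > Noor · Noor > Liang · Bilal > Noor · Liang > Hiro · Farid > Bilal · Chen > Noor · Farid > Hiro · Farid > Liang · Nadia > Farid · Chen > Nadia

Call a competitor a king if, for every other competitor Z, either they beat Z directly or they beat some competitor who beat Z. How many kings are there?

Chen reaches everyone (king).
Nadia cannot reach Chen in two steps.
Tomas reaches everyone (king).
Farid cannot reach Chen, Nadia in two steps.
Bilal cannot reach Chen, Nadia, Farid in two steps.
Hiro cannot reach Noor in two steps.
Liang cannot reach Chen, Nadia, Farid, Bilal, Noor in two steps.
Noor reaches everyone (king).
Kings: Chen, Tomas, Noor — 3.

3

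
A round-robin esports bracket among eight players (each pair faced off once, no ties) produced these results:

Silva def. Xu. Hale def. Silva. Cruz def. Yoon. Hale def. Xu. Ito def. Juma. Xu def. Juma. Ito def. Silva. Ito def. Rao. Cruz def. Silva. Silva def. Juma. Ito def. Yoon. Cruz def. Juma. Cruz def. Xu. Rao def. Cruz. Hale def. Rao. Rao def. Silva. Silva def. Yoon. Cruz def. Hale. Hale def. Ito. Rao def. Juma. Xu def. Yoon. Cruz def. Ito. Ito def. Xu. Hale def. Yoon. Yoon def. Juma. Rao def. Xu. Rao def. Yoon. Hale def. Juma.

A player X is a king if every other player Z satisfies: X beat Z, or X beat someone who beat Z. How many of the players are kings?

3

Yoon cannot reach Silva, Xu, Cruz, Ito, Rao, Hale in two steps.
Silva cannot reach Cruz, Ito, Rao, Hale in two steps.
Xu cannot reach Silva, Cruz, Ito, Rao, Hale in two steps.
Cruz reaches everyone (king).
Ito cannot reach Hale in two steps.
Juma cannot reach Yoon, Silva, Xu, Cruz, Ito, Rao, Hale in two steps.
Rao reaches everyone (king).
Hale reaches everyone (king).
Kings: Cruz, Rao, Hale — 3.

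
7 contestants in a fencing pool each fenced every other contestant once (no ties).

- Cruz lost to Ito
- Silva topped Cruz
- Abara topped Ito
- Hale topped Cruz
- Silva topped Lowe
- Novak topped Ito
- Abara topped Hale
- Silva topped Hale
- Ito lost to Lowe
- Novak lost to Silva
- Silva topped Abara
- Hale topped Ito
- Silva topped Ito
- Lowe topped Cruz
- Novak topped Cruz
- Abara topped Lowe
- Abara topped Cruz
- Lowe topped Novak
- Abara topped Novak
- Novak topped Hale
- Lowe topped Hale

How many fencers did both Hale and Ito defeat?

Hale beat: Cruz, Ito.
Ito beat: Cruz.
Both beat: Cruz — 1.

1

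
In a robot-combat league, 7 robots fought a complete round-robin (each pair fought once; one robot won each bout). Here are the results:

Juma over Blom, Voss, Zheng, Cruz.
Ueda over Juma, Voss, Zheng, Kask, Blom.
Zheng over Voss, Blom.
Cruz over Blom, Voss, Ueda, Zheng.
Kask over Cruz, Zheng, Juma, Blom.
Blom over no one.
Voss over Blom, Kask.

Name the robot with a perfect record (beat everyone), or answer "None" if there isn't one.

None

Highest win total is Ueda with 5 (out of 6 possible).
Ueda lost to Cruz, so no robot went undefeated.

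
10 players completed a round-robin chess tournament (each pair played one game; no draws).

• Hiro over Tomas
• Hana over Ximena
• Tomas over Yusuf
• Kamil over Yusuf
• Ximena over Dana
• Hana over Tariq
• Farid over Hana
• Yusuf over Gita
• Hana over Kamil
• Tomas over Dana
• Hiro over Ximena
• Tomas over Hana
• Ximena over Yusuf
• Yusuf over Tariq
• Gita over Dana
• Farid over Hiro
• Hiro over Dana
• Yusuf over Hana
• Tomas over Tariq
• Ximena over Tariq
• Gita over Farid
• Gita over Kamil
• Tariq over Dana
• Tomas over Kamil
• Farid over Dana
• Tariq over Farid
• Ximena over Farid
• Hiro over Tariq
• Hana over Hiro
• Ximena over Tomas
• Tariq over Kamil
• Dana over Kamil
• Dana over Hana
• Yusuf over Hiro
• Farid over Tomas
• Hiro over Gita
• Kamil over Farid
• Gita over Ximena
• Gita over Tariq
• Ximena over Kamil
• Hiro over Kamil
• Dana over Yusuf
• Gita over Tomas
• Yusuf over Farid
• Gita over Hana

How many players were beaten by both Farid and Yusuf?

Farid beat: Tomas, Hiro, Dana, Hana.
Yusuf beat: Gita, Tariq, Hiro, Farid, Hana.
Both beat: Hiro, Hana — 2.

2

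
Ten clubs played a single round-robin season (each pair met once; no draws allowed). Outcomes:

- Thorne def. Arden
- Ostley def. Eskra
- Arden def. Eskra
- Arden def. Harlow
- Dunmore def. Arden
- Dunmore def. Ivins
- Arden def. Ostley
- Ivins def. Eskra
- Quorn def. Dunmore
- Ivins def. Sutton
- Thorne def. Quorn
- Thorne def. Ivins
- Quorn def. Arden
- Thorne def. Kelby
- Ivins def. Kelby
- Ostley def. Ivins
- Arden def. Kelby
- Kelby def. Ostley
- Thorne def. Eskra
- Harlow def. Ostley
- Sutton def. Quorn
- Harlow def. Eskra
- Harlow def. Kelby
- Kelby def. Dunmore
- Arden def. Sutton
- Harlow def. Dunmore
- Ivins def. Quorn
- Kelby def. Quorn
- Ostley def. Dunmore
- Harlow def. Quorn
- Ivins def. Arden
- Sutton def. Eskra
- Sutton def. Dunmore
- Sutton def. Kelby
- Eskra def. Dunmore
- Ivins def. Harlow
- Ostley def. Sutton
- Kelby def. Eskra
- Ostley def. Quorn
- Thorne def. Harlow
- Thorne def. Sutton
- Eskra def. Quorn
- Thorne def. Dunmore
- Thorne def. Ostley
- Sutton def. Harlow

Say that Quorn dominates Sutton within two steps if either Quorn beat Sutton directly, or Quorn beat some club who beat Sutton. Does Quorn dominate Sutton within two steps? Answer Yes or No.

Yes

Quorn did not beat Sutton directly.
Quorn beat Dunmore, Arden. Of those, Arden beat Sutton.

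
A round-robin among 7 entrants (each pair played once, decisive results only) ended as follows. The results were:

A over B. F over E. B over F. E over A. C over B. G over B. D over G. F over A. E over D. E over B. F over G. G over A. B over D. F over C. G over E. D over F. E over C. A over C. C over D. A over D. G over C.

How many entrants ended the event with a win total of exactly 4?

3

Win totals: A 3, B 2, C 2, D 2, E 4, F 4, G 4.
Exactly 4: E, F, G — 3 entrants.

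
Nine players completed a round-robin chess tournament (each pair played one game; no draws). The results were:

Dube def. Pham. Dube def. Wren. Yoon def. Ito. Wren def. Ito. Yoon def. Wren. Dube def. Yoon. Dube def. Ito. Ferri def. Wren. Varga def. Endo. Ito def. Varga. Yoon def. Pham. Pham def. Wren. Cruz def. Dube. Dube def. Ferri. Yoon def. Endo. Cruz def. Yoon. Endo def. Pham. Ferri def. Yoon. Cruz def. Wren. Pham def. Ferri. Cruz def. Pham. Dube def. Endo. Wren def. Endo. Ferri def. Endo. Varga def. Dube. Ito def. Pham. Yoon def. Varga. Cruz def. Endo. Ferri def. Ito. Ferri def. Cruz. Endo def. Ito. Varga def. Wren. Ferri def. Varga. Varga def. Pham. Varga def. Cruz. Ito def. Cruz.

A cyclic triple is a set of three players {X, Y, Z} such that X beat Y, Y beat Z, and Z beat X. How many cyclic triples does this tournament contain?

18

Win totals: Pham 2, Dube 6, Cruz 5, Varga 5, Endo 2, Yoon 5, Wren 2, Ferri 6, Ito 3.
A player with w wins dominates both others in C(w,2) triples; summing gives 1 + 15 + 10 + 10 + 1 + 10 + 1 + 15 + 3 = 66 transitive triples.
Total triples C(9,3) = 84, so cyclic triples = 84 − 66 = 18.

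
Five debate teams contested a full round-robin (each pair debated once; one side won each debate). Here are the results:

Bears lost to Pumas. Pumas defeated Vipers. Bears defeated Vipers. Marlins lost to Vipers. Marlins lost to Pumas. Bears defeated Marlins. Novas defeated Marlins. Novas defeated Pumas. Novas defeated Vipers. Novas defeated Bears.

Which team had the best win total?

Novas

Win totals: Bears 2, Novas 4, Pumas 3, Marlins 0, Vipers 1.
Novas leads with 4 wins (next highest: 3).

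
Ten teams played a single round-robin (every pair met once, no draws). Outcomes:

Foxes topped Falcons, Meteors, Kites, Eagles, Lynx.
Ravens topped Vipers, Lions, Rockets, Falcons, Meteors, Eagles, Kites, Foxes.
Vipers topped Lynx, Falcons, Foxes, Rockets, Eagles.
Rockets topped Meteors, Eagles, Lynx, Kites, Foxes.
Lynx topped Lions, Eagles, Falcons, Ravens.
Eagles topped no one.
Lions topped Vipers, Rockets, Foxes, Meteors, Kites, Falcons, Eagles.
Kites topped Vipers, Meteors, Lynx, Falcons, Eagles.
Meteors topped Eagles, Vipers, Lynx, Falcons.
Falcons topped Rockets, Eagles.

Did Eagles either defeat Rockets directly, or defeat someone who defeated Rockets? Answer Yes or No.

Eagles did not beat Rockets directly.
Eagles beat no one, so there is no intermediate team.

No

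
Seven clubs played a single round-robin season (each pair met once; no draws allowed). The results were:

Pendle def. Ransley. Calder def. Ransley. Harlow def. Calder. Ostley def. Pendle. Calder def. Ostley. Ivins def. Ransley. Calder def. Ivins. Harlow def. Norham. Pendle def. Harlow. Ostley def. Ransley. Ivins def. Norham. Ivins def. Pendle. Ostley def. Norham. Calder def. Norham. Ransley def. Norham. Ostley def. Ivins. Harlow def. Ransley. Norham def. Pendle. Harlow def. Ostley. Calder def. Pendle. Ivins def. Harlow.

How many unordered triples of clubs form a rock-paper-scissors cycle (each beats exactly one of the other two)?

6

Win totals: Calder 5, Pendle 2, Ostley 4, Norham 1, Ransley 1, Ivins 4, Harlow 4.
A club with w wins dominates both others in C(w,2) triples; summing gives 10 + 1 + 6 + 0 + 0 + 6 + 6 = 29 transitive triples.
Total triples C(7,3) = 35, so cyclic triples = 35 − 29 = 6.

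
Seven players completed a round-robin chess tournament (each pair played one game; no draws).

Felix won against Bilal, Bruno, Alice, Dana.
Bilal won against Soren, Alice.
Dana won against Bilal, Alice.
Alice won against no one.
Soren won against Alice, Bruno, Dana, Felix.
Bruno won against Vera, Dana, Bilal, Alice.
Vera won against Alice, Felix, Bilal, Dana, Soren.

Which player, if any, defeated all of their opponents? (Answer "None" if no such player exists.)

None

Highest win total is Vera with 5 (out of 6 possible).
Vera lost to Bruno, so no player went undefeated.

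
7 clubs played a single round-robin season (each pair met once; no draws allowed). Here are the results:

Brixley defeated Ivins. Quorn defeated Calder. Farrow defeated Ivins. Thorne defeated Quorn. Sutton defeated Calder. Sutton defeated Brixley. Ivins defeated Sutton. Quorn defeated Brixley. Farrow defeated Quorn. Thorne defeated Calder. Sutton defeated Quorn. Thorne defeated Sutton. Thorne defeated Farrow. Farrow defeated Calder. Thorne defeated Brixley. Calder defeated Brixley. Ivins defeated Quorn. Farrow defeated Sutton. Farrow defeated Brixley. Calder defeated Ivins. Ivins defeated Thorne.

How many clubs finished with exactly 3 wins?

Win totals: Sutton 3, Thorne 5, Brixley 1, Ivins 3, Farrow 5, Calder 2, Quorn 2.
Exactly 3: Sutton, Ivins — 2 clubs.

2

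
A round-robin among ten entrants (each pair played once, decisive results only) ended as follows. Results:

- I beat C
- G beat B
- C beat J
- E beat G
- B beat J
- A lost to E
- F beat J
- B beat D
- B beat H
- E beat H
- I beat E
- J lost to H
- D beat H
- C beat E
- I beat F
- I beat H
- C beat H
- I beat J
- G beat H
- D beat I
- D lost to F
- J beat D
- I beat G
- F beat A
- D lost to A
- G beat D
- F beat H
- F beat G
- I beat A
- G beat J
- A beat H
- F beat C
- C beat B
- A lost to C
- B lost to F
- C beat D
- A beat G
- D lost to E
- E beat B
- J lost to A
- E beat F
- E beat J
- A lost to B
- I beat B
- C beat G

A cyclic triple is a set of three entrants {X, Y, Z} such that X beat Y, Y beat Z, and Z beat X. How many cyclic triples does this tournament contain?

10

Win totals: A 4, B 4, C 7, D 2, E 7, F 7, G 4, H 1, I 8, J 1.
An entrant with w wins dominates both others in C(w,2) triples; summing gives 6 + 6 + 21 + 1 + 21 + 21 + 6 + 0 + 28 + 0 = 110 transitive triples.
Total triples C(10,3) = 120, so cyclic triples = 120 − 110 = 10.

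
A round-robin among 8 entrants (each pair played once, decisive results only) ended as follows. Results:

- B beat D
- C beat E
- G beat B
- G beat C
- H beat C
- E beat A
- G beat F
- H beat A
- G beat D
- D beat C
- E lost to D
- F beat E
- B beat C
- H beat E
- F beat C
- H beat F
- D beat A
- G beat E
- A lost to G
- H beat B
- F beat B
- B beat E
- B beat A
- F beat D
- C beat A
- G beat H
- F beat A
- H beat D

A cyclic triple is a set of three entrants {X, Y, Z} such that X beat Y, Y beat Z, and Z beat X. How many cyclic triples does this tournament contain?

Win totals: A 0, B 4, C 2, D 3, E 1, F 5, G 7, H 6.
An entrant with w wins dominates both others in C(w,2) triples; summing gives 0 + 6 + 1 + 3 + 0 + 10 + 21 + 15 = 56 transitive triples.
Total triples C(8,3) = 56, so cyclic triples = 56 − 56 = 0.

0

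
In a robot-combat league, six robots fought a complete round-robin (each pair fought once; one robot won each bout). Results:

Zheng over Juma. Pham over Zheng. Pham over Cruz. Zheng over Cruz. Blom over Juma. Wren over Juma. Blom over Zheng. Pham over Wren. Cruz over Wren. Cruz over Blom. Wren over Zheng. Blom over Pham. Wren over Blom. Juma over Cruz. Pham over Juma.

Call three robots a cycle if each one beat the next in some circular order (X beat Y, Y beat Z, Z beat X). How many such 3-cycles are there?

Win totals: Pham 4, Blom 3, Cruz 2, Wren 3, Juma 1, Zheng 2.
A robot with w wins dominates both others in C(w,2) triples; summing gives 6 + 3 + 1 + 3 + 0 + 1 = 14 transitive triples.
Total triples C(6,3) = 20, so cyclic triples = 20 − 14 = 6.

6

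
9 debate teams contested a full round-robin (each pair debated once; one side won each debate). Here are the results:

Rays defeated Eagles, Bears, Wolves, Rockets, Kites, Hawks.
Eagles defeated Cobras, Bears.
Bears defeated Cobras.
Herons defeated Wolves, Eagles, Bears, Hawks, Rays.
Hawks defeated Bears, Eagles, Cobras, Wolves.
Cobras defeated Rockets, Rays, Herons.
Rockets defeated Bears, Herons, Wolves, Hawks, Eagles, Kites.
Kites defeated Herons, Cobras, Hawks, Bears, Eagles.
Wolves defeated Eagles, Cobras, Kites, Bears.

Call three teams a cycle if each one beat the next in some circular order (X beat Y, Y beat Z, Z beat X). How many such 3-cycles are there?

Win totals: Rockets 6, Cobras 3, Kites 5, Wolves 4, Hawks 4, Eagles 2, Herons 5, Rays 6, Bears 1.
A team with w wins dominates both others in C(w,2) triples; summing gives 15 + 3 + 10 + 6 + 6 + 1 + 10 + 15 + 0 = 66 transitive triples.
Total triples C(9,3) = 84, so cyclic triples = 84 − 66 = 18.

18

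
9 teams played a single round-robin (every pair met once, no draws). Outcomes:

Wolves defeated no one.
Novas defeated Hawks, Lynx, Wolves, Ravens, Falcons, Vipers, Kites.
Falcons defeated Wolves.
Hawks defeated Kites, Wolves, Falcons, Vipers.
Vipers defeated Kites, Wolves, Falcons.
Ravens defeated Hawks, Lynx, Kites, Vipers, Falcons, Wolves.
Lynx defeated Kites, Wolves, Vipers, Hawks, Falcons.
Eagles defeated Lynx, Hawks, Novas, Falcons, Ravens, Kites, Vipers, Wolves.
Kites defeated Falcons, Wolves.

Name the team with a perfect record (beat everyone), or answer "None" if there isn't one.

Eagles

Eagles has 8 wins out of 8 opponents — a perfect record.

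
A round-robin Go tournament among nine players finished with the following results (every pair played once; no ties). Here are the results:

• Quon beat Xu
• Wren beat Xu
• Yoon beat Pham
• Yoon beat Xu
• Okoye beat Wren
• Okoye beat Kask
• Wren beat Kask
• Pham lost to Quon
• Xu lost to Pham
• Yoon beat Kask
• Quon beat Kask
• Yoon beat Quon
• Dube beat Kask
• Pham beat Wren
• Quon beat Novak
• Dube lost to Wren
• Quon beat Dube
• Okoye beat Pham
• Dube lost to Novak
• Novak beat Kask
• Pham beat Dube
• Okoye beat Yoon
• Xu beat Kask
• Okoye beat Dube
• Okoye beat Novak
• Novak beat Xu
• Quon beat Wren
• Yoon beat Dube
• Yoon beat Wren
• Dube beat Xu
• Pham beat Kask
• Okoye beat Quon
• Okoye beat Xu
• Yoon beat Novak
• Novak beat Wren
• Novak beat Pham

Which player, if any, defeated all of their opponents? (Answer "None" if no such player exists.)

Okoye

Okoye has 8 wins out of 8 opponents — a perfect record.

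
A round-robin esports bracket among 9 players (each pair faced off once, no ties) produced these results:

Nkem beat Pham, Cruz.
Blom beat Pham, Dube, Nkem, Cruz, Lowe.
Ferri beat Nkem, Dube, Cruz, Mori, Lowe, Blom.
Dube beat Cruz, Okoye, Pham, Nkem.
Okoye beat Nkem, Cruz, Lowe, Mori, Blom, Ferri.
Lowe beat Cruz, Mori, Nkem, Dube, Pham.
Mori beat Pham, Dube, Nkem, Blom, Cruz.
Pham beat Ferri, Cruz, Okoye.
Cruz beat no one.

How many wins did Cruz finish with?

Cruz's results: beat no one; lost to Okoye, Lowe, Pham, Mori, Dube, Ferri, Blom, Nkem.
That is 0 wins.

0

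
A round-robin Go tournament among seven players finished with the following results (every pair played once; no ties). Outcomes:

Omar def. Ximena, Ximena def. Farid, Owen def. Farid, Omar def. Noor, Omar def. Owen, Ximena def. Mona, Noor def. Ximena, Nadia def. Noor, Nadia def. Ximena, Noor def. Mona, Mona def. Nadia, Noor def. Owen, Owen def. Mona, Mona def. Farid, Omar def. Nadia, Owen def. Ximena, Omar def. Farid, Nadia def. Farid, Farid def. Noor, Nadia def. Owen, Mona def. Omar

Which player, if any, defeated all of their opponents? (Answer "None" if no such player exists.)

Highest win total is Omar with 5 (out of 6 possible).
Omar lost to Mona, so no player went undefeated.

None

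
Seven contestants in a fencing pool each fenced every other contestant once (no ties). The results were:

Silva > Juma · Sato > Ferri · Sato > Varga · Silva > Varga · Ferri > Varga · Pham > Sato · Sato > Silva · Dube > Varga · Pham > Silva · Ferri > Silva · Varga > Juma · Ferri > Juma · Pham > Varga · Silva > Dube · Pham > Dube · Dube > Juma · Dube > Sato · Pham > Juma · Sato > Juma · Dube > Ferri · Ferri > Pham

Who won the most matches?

Win totals: Ferri 4, Sato 4, Pham 5, Silva 3, Varga 1, Dube 4, Juma 0.
Pham leads with 5 wins (next highest: 4).

Pham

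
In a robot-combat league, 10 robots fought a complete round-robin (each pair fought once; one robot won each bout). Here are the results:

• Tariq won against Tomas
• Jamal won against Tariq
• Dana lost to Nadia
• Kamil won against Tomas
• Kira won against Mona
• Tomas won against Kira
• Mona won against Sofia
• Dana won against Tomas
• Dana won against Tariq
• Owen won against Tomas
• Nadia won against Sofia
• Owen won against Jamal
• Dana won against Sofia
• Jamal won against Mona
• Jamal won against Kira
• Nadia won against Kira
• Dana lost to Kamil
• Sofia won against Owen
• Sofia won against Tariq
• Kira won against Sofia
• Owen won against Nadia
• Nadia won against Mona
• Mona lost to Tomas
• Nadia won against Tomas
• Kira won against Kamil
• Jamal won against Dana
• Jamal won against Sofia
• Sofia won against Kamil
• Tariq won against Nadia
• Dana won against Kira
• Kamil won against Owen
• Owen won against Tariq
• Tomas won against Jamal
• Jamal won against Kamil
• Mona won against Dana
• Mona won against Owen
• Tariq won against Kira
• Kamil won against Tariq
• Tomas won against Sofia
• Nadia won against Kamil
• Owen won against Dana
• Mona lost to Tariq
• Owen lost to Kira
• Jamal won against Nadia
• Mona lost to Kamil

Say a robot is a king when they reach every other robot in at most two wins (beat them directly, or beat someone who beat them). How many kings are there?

Nadia reaches everyone (king).
Dana reaches everyone (king).
Tariq reaches everyone (king).
Jamal reaches everyone (king).
Tomas reaches everyone (king).
Mona reaches everyone (king).
Kira reaches everyone (king).
Sofia reaches everyone (king).
Owen reaches everyone (king).
Kamil reaches everyone (king).
Kings: Nadia, Dana, Tariq, Jamal, Tomas, Mona, Kira, Sofia, Owen, Kamil — 10.

10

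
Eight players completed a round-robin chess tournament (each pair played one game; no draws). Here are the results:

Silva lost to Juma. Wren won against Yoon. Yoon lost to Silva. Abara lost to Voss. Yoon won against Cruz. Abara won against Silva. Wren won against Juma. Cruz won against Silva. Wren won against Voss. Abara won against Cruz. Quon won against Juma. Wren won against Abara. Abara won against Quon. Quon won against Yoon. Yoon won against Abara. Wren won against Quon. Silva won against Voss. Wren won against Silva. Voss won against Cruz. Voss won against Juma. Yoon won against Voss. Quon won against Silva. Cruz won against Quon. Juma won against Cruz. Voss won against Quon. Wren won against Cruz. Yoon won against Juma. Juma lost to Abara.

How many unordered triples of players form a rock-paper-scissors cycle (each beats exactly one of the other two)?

Win totals: Silva 2, Abara 4, Voss 4, Wren 7, Quon 3, Yoon 4, Juma 2, Cruz 2.
A player with w wins dominates both others in C(w,2) triples; summing gives 1 + 6 + 6 + 21 + 3 + 6 + 1 + 1 = 45 transitive triples.
Total triples C(8,3) = 56, so cyclic triples = 56 − 45 = 11.

11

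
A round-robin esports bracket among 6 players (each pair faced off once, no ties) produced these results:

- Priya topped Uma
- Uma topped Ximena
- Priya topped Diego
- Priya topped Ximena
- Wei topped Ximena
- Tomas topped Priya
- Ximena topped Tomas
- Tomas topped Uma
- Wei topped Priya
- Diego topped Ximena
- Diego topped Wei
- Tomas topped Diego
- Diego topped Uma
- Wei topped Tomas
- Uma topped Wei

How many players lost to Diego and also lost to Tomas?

Diego beat: Ximena, Wei, Uma.
Tomas beat: Diego, Priya, Uma.
Both beat: Uma — 1.

1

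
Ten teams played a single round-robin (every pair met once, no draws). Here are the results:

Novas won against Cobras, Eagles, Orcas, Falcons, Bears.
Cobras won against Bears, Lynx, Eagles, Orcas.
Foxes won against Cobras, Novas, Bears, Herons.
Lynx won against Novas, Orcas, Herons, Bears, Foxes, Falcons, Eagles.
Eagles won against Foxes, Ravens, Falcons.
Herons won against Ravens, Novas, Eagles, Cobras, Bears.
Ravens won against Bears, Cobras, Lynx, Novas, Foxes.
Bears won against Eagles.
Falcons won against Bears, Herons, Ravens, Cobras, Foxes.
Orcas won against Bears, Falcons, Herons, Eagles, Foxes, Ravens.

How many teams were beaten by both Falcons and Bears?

0

Falcons beat: Foxes, Herons, Cobras, Bears, Ravens.
Bears beat: Eagles.
No one was beaten by both.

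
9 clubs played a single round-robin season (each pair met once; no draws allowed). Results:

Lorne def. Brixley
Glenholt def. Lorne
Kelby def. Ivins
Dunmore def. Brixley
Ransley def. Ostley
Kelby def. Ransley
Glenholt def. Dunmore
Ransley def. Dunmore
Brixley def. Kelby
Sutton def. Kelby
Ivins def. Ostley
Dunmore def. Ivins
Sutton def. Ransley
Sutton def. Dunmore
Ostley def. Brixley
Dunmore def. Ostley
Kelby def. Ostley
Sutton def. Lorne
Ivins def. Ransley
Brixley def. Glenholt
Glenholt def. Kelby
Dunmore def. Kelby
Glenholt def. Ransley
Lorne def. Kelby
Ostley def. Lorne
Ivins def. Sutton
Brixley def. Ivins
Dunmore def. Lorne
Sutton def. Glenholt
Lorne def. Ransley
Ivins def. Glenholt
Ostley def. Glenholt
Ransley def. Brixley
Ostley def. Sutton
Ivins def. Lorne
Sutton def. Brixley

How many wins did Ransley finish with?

Ransley's results: beat Brixley, Ostley, Dunmore; lost to Sutton, Lorne, Kelby, Ivins, Glenholt.
That is 3 wins.

3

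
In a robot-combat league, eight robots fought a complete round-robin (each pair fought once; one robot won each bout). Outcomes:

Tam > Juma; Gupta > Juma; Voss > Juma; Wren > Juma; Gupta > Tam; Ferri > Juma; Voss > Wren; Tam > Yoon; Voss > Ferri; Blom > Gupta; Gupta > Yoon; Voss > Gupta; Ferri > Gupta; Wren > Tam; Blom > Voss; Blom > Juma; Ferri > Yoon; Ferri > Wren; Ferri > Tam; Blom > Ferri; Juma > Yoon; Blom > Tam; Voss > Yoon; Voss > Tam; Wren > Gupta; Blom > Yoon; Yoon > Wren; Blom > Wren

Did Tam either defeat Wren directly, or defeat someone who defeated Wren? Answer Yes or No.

Yes

Tam did not beat Wren directly.
Tam beat Yoon, Juma. Of those, Yoon beat Wren.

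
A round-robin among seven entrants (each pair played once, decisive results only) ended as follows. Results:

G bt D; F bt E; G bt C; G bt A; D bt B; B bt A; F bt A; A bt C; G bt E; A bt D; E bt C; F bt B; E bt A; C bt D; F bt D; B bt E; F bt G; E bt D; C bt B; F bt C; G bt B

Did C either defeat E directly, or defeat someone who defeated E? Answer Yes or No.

Yes

C did not beat E directly.
C beat B, D. Of those, B beat E.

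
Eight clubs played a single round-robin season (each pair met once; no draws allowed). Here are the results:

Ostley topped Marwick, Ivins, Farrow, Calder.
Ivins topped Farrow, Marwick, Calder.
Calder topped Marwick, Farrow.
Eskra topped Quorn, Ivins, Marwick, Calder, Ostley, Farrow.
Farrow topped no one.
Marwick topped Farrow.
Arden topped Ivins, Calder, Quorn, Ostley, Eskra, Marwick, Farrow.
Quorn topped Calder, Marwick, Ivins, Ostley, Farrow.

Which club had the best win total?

Arden

Win totals: Eskra 6, Farrow 0, Marwick 1, Calder 2, Arden 7, Ostley 4, Ivins 3, Quorn 5.
Arden leads with 7 wins (next highest: 6).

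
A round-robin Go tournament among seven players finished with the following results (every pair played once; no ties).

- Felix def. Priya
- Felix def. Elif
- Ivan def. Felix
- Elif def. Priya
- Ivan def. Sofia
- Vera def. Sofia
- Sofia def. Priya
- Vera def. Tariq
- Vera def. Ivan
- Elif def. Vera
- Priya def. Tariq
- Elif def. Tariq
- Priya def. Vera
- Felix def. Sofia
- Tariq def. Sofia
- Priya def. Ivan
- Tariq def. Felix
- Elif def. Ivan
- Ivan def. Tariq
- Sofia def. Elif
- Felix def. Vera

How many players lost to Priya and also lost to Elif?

Priya beat: Vera, Ivan, Tariq.
Elif beat: Priya, Vera, Ivan, Tariq.
Both beat: Vera, Ivan, Tariq — 3.

3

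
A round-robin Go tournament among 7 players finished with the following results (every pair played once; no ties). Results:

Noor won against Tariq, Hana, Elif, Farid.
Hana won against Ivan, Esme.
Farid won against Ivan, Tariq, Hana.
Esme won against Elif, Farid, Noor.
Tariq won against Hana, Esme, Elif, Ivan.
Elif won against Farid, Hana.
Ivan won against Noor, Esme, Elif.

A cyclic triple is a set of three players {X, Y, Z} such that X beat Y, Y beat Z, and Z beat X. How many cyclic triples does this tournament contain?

Win totals: Ivan 3, Tariq 4, Esme 3, Noor 4, Elif 2, Farid 3, Hana 2.
A player with w wins dominates both others in C(w,2) triples; summing gives 3 + 6 + 3 + 6 + 1 + 3 + 1 = 23 transitive triples.
Total triples C(7,3) = 35, so cyclic triples = 35 − 23 = 12.

12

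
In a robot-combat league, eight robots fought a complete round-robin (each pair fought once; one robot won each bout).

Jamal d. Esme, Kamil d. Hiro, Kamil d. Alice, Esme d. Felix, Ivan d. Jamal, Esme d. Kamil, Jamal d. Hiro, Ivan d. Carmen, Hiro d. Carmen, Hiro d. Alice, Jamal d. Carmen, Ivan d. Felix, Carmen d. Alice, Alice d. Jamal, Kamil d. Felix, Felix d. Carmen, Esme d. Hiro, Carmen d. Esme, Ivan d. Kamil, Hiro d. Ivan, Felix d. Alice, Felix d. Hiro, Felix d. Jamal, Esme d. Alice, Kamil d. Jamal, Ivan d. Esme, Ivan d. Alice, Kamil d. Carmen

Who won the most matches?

Ivan

Win totals: Esme 4, Felix 4, Ivan 6, Hiro 3, Alice 1, Jamal 3, Kamil 5, Carmen 2.
Ivan leads with 6 wins (next highest: 5).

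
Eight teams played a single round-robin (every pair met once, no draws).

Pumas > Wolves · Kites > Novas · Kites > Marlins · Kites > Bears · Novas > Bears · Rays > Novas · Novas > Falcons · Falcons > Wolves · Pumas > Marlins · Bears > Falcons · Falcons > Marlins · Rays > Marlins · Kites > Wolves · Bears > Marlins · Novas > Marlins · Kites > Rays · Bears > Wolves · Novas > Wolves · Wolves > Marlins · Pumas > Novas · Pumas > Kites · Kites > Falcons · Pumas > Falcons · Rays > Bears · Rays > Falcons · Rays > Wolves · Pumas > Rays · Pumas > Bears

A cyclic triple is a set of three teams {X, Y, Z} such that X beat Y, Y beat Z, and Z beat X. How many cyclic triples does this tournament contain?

Win totals: Falcons 2, Pumas 7, Rays 5, Kites 6, Novas 4, Marlins 0, Bears 3, Wolves 1.
A team with w wins dominates both others in C(w,2) triples; summing gives 1 + 21 + 10 + 15 + 6 + 0 + 3 + 0 = 56 transitive triples.
Total triples C(8,3) = 56, so cyclic triples = 56 − 56 = 0.

0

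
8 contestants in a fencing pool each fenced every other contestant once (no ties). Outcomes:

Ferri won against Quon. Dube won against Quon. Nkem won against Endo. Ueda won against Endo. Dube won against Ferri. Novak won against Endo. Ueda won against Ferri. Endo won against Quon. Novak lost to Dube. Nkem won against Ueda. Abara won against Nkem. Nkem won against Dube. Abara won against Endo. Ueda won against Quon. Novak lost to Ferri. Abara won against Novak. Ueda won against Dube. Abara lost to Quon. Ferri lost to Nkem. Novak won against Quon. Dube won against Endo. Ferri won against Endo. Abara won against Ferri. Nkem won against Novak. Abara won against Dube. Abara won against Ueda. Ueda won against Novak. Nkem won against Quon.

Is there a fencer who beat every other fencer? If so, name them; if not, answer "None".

Highest win total is Nkem with 6 (out of 7 possible).
Nkem lost to Abara, so no fencer went undefeated.

None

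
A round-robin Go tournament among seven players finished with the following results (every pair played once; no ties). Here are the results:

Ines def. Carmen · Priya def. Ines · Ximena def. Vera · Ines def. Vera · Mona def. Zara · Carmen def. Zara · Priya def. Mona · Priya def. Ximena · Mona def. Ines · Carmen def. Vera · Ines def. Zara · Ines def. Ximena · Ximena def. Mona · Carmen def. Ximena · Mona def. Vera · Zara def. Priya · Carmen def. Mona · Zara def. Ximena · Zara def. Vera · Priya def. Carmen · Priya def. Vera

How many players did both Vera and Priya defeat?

Vera beat: no one.
Priya beat: Vera, Ines, Carmen, Mona, Ximena.
No one was beaten by both.

0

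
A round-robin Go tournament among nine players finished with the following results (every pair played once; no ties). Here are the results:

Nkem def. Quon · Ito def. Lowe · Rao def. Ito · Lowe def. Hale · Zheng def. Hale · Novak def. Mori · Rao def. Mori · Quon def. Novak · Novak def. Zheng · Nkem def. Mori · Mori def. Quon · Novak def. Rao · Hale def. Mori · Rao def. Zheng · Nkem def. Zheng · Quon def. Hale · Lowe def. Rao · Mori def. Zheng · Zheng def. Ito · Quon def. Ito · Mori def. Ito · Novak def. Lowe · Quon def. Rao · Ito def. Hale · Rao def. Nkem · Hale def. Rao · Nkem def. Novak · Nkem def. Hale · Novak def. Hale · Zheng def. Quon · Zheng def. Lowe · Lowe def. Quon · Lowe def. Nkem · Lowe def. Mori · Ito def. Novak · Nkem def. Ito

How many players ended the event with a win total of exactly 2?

1

Win totals: Mori 3, Nkem 6, Rao 4, Ito 3, Novak 5, Quon 4, Lowe 5, Hale 2, Zheng 4.
Exactly 2: Hale — 1 player.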